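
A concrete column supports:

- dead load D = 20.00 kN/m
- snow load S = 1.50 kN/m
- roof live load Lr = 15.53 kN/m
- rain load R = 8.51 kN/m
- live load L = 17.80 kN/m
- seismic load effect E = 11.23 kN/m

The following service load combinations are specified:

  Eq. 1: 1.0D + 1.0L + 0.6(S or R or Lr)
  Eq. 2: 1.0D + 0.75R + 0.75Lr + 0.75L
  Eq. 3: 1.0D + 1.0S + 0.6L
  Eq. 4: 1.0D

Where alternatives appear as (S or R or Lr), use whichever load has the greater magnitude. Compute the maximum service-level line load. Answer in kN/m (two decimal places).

51.38 kN/m

(S or R or Lr) → Lr = 15.53 kN/m.
Eq. 1: 1.0(20.00) + 1.0(17.80) + 0.6(15.53) = 47.12
Eq. 2: 1.0(20.00) + 0.75(8.51) + 0.75(15.53) + 0.75(17.80) = 51.38
Eq. 3: 1.0(20.00) + 1.0(1.50) + 0.6(17.80) = 32.18
Eq. 4: 1.0(20.00) = 20.00
Maximum is from combination 2.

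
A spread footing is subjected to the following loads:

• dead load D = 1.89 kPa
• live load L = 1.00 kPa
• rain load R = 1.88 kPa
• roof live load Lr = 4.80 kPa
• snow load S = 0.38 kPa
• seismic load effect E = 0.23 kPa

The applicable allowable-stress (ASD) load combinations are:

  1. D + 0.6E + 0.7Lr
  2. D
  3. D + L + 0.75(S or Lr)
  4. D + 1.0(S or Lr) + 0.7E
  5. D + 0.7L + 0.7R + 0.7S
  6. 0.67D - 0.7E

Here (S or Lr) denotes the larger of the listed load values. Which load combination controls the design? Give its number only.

Combination 4

(S or Lr) → Lr = 4.80 kPa.
1. 1.0(1.89) + 0.6(0.23) + 0.7(4.80) = 5.39
2. 1.0(1.89) = 1.89
3. 1.0(1.89) + 1.0(1.00) + 0.75(4.80) = 6.49
4. 1.0(1.89) + 1.0(4.80) + 0.7(0.23) = 6.85
5. 1.0(1.89) + 0.7(1.00) + 0.7(1.88) + 0.7(0.38) = 4.17
6. 0.67(1.89) - 0.7(0.23) = 1.11
The largest value is 6.85 kPa from combination 4.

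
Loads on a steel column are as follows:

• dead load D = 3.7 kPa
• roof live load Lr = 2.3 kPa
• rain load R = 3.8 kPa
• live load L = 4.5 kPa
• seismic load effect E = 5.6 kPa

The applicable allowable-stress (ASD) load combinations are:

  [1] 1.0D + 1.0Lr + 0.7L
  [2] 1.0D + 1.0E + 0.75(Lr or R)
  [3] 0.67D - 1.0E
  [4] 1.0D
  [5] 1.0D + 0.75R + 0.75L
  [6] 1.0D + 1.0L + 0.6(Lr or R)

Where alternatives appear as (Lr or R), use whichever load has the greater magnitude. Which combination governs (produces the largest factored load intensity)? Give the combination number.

(Lr or R) → R = 3.8 kPa.
[1] 1.0(3.7) + 1.0(2.3) + 0.7(4.5) = 3.7 + 2.3 + 3.2 = 9.2
[2] 1.0(3.7) + 1.0(5.6) + 0.75(3.8) = 3.7 + 5.6 + 2.9 = 12.2
[3] 0.67(3.7) - 1.0(5.6) = 2.5 - 5.6 = -3.1
[4] 1.0(3.7) = 3.7
[5] 1.0(3.7) + 0.75(3.8) + 0.75(4.5) = 9.9
[6] 1.0(3.7) + 1.0(4.5) + 0.6(3.8) = 3.7 + 4.5 + 2.3 = 10.5
The largest value is 12.2 kPa from combination 2.

Combination 2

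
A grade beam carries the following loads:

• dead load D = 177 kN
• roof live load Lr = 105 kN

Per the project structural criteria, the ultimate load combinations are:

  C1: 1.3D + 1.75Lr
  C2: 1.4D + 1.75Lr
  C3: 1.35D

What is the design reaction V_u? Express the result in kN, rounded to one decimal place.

C1: 1.3(177) + 1.75(105) = 230.1 + 183.8 = 413.9
C2: 1.4(177) + 1.75(105) = 247.8 + 183.8 = 431.6
C3: 1.35(177) = 239.0
Maximum is from combination 2.

431.6 kN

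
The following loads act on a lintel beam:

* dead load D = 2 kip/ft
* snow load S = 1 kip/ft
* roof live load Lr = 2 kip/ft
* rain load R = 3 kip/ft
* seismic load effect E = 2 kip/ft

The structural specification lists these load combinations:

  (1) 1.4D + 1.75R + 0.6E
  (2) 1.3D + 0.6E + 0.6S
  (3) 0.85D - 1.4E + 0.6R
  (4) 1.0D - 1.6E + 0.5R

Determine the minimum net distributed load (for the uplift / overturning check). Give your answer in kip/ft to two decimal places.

0.30 kip/ft

(1) 1.4(2) + 1.75(3) + 0.6(2) = 9.25
(2) 1.3(2) + 0.6(2) + 0.6(1) = 4.40
(3) 0.85(2) - 1.4(2) + 0.6(3) = 0.70
(4) 1.0(2) - 1.6(2) + 0.5(3) = 0.30
Combination 4 gives the minimum: 0.30 kip/ft.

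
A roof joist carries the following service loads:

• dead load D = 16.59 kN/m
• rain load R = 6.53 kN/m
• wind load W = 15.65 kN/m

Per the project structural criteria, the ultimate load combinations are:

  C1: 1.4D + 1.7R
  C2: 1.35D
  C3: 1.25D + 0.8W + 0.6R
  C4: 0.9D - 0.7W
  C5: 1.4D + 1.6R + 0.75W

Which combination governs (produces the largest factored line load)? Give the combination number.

C1: 1.4(16.59) + 1.7(6.53) = 23.23 + 11.10 = 34.33
C2: 1.35(16.59) = 22.40
C3: 1.25(16.59) + 0.8(15.65) + 0.6(6.53) = 20.74 + 12.52 + 3.92 = 37.18
C4: 0.9(16.59) - 0.7(15.65) = 3.98
C5: 1.4(16.59) + 1.6(6.53) + 0.75(15.65) = 45.41
The largest value is 45.41 kN/m from combination 5.

Combination 5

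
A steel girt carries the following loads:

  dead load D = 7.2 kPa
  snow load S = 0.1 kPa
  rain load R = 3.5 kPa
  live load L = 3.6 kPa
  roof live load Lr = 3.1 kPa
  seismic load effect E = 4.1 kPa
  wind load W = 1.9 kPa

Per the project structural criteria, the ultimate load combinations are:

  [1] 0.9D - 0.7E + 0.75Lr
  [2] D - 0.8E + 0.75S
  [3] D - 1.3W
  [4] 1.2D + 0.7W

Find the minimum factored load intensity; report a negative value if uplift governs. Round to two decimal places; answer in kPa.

4.00 kPa

[1] 0.9(7.2) - 0.7(4.1) + 0.75(3.1) = 6.48 - 2.87 + 2.33 = 5.94
[2] 1.0(7.2) - 0.8(4.1) + 0.75(0.1) = 7.20 - 3.28 + 0.08 = 4.00
[3] 1.0(7.2) - 1.3(1.9) = 7.20 - 2.47 = 4.73
[4] 1.2(7.2) + 0.7(1.9) = 8.64 + 1.33 = 9.97
Combination 2 gives the minimum: 4.00 kPa.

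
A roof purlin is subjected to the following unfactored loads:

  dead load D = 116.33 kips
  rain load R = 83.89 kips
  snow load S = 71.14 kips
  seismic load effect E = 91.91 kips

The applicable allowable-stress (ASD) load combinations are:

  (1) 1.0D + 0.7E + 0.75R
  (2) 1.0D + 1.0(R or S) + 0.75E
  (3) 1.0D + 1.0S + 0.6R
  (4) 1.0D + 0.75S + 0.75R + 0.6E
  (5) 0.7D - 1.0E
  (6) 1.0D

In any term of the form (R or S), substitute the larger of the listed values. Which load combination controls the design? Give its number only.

(R or S) → R = 83.89 kips.
(1) 1.0(116.33) + 0.7(91.91) + 0.75(83.89) = 243.58
(2) 1.0(116.33) + 1.0(83.89) + 0.75(91.91) = 116.33 + 83.89 + 68.93 = 269.15
(3) 1.0(116.33) + 1.0(71.14) + 0.6(83.89) = 116.33 + 71.14 + 50.33 = 237.80
(4) 1.0(116.33) + 0.75(71.14) + 0.75(83.89) + 0.6(91.91) = 287.75
(5) 0.7(116.33) - 1.0(91.91) = 81.43 - 91.91 = -10.48
(6) 1.0(116.33) = 116.33
The largest value is 287.75 kips from combination 4.

Combination 4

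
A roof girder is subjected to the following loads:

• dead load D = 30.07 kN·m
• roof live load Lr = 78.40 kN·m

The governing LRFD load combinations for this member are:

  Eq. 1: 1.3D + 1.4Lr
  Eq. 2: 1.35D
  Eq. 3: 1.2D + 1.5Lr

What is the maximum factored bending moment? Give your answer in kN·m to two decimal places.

153.68 kN·m

Eq. 1: 1.3(30.07) + 1.4(78.40) = 39.09 + 109.76 = 148.85
Eq. 2: 1.35(30.07) = 40.59
Eq. 3: 1.2(30.07) + 1.5(78.40) = 36.08 + 117.60 = 153.68
Combination 3 governs: M_u = 153.68 kN·m.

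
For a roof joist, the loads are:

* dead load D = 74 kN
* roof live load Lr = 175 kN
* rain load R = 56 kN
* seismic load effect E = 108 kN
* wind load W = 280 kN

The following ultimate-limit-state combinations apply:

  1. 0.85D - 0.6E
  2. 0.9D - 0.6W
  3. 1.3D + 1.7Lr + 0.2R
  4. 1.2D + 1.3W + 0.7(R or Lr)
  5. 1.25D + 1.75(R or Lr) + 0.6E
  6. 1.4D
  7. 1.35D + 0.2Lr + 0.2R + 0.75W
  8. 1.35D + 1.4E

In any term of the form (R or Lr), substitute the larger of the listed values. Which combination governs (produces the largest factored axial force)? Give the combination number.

Combination 4

(R or Lr) → Lr = 175 kN.
1. 0.85(74) - 0.6(108) = 62.90 - 64.80 = -1.90
2. 0.9(74) - 0.6(280) = 66.60 - 168.00 = -101.40
3. 1.3(74) + 1.7(175) + 0.2(56) = 96.20 + 297.50 + 11.20 = 404.90
4. 1.2(74) + 1.3(280) + 0.7(175) = 88.80 + 364.00 + 122.50 = 575.30
5. 1.25(74) + 1.75(175) + 0.6(108) = 92.50 + 306.25 + 64.80 = 463.55
6. 1.4(74) = 103.60
7. 1.35(74) + 0.2(175) + 0.2(56) + 0.75(280) = 99.90 + 35.00 + 11.20 + 210.00 = 356.10
8. 1.35(74) + 1.4(108) = 99.90 + 151.20 = 251.10
The largest value is 575.30 kN from combination 4.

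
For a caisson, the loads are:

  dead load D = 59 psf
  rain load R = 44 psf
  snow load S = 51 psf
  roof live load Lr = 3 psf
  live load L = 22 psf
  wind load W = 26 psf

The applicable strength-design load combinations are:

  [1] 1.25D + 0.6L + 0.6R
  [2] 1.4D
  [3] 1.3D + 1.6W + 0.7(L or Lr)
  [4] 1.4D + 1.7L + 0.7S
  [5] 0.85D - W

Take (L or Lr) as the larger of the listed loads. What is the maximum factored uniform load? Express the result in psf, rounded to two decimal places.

(L or Lr) → L = 22 psf.
[1] 1.25(59) + 0.6(22) + 0.6(44) = 73.75 + 13.20 + 26.40 = 113.35
[2] 1.4(59) = 82.60
[3] 1.3(59) + 1.6(26) + 0.7(22) = 76.70 + 41.60 + 15.40 = 133.70
[4] 1.4(59) + 1.7(22) + 0.7(51) = 82.60 + 37.40 + 35.70 = 155.70
[5] 0.85(59) - 1.0(26) = 50.15 - 26.00 = 24.15
The controlling combination is 4, giving 155.70 psf.

155.70 psf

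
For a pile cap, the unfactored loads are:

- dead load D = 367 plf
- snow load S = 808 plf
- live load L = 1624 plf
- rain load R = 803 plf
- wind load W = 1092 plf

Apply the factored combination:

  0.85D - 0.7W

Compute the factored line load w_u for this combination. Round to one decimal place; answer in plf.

-452.5 plf

0.85(367) - 0.7(1092) = -452.5
w_u = -452.5 plf.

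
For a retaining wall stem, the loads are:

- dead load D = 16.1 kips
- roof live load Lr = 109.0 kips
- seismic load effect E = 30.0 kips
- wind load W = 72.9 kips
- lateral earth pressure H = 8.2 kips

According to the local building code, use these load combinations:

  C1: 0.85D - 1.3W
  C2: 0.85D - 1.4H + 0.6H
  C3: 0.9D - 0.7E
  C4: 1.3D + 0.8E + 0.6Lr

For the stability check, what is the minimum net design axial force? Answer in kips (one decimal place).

C1: 0.85(16.1) - 1.3(72.9) = 13.7 - 94.8 = -81.1
C2: 0.85(16.1) - 1.4(8.2) + 0.6(8.2) = 13.7 - 11.5 + 4.9 = 7.1
C3: 0.9(16.1) - 0.7(30.0) = 14.5 - 21.0 = -6.5
C4: 1.3(16.1) + 0.8(30.0) + 0.6(109.0) = 20.9 + 24.0 + 65.4 = 110.3
Combination 1 gives the minimum: -81.1 kips.

-81.1 kips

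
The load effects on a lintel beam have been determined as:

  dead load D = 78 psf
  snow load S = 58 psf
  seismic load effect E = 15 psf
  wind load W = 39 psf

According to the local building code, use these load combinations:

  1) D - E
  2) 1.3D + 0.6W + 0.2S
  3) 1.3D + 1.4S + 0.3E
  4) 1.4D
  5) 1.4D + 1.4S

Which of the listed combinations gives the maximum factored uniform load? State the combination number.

1) 1.0(78) - 1.0(15) = 63.0
2) 1.3(78) + 0.6(39) + 0.2(58) = 136.4
3) 1.3(78) + 1.4(58) + 0.3(15) = 187.1
4) 1.4(78) = 109.2
5) 1.4(78) + 1.4(58) = 190.4
The largest value is 190.4 psf from combination 5.

Combination 5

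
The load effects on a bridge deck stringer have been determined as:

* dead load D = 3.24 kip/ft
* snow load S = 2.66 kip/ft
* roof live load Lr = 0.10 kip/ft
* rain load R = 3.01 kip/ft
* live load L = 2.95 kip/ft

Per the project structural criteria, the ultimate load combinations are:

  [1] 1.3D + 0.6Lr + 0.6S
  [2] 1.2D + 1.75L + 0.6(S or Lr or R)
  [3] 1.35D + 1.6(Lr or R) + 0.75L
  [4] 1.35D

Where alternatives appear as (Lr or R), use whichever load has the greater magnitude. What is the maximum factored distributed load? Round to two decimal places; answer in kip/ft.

(S or Lr or R) → R = 3.01 kip/ft; (Lr or R) → R = 3.01 kip/ft.
[1] 1.3(3.24) + 0.6(0.10) + 0.6(2.66) = 5.87
[2] 1.2(3.24) + 1.75(2.95) + 0.6(3.01) = 10.86
[3] 1.35(3.24) + 1.6(3.01) + 0.75(2.95) = 11.40
[4] 1.35(3.24) = 4.37
The controlling combination is 3, giving 11.40 kip/ft.

11.40 kip/ft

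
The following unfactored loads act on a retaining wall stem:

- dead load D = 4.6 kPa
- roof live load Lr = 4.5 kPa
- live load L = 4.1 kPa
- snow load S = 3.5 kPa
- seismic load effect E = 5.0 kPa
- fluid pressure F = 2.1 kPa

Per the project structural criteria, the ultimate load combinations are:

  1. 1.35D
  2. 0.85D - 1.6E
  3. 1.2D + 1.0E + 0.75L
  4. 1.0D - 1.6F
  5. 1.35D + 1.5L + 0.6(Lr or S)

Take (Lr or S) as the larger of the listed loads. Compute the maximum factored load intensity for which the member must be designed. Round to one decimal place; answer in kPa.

(Lr or S) → Lr = 4.5 kPa.
1. 1.35(4.6) = 6.2
2. 0.85(4.6) - 1.6(5.0) = 3.9 - 8.0 = -4.1
3. 1.2(4.6) + 1.0(5.0) + 0.75(4.1) = 5.5 + 5.0 + 3.1 = 13.6
4. 1.0(4.6) - 1.6(2.1) = 4.6 - 3.4 = 1.2
5. 1.35(4.6) + 1.5(4.1) + 0.6(4.5) = 6.2 + 6.2 + 2.7 = 15.1
Maximum is from combination 5.

15.1 kPa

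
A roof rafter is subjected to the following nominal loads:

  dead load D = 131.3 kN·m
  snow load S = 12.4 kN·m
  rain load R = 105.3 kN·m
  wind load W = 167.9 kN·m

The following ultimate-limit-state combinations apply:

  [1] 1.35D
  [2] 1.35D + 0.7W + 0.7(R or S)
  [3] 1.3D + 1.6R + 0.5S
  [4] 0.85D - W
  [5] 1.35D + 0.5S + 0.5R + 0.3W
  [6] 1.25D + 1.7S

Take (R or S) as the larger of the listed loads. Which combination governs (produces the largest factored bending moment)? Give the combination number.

(R or S) → R = 105.3 kN·m.
[1] 1.35(131.3) = 177.26
[2] 1.35(131.3) + 0.7(167.9) + 0.7(105.3) = 368.50
[3] 1.3(131.3) + 1.6(105.3) + 0.5(12.4) = 345.37
[4] 0.85(131.3) - 1.0(167.9) = -56.30
[5] 1.35(131.3) + 0.5(12.4) + 0.5(105.3) + 0.3(167.9) = 286.48
[6] 1.25(131.3) + 1.7(12.4) = 185.21
The largest value is 368.50 kN·m from combination 2.

Combination 2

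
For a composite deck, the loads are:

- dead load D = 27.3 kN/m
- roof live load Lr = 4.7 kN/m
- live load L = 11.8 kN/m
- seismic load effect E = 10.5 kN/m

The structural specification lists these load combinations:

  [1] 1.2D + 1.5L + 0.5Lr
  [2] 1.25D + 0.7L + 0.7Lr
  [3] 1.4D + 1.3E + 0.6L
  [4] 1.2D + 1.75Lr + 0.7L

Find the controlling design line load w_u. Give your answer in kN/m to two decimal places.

[1] 1.2(27.3) + 1.5(11.8) + 0.5(4.7) = 32.76 + 17.70 + 2.35 = 52.81
[2] 1.25(27.3) + 0.7(11.8) + 0.7(4.7) = 34.13 + 8.26 + 3.29 = 45.68
[3] 1.4(27.3) + 1.3(10.5) + 0.6(11.8) = 38.22 + 13.65 + 7.08 = 58.95
[4] 1.2(27.3) + 1.75(4.7) + 0.7(11.8) = 32.76 + 8.23 + 8.26 = 49.25
The controlling combination is 3, giving 58.95 kN/m.

58.95 kN/m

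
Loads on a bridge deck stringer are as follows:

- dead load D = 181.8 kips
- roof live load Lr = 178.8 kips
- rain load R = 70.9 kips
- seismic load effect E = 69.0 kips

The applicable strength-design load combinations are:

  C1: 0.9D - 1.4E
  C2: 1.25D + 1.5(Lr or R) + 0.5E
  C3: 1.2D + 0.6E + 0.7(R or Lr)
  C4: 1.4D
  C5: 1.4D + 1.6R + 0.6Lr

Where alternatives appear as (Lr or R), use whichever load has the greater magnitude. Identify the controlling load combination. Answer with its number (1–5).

(Lr or R) → Lr = 178.8 kips; (R or Lr) → Lr = 178.8 kips.
C1: 0.9(181.8) - 1.4(69.0) = 67.02
C2: 1.25(181.8) + 1.5(178.8) + 0.5(69.0) = 529.95
C3: 1.2(181.8) + 0.6(69.0) + 0.7(178.8) = 384.72
C4: 1.4(181.8) = 254.52
C5: 1.4(181.8) + 1.6(70.9) + 0.6(178.8) = 475.24
The largest value is 529.95 kips from combination 2.

Combination 2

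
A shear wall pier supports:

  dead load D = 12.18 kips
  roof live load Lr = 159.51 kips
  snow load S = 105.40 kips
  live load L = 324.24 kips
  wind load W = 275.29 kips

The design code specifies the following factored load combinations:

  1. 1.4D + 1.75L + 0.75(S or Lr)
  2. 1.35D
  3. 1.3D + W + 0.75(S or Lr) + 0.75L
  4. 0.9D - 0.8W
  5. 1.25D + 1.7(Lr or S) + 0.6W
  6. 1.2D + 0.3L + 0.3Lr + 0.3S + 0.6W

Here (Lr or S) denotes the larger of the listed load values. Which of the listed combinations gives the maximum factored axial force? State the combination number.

(S or Lr) → Lr = 159.51 kips; (Lr or S) → Lr = 159.51 kips.
1. 1.4(12.18) + 1.75(324.24) + 0.75(159.51) = 17.05 + 567.42 + 119.63 = 704.10
2. 1.35(12.18) = 16.44
3. 1.3(12.18) + 1.0(275.29) + 0.75(159.51) + 0.75(324.24) = 653.94
4. 0.9(12.18) - 0.8(275.29) = 10.96 - 220.23 = -209.27
5. 1.25(12.18) + 1.7(159.51) + 0.6(275.29) = 15.23 + 271.17 + 165.17 = 451.57
6. 1.2(12.18) + 0.3(324.24) + 0.3(159.51) + 0.3(105.40) + 0.6(275.29) = 356.54
The largest value is 704.10 kips from combination 1.

Combination 1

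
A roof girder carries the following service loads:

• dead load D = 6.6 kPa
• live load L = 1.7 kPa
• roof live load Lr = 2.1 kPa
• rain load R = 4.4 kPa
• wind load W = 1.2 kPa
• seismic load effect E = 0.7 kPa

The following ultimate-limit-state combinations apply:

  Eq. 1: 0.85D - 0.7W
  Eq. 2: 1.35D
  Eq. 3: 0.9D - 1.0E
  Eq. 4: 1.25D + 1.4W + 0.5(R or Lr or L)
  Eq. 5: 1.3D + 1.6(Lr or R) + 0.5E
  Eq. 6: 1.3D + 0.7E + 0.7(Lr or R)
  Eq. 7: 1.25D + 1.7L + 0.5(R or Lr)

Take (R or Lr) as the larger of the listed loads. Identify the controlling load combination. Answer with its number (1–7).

Combination 5

(R or Lr or L) → R = 4.4 kPa; (Lr or R) → R = 4.4 kPa; (R or Lr) → R = 4.4 kPa.
Eq. 1: 0.85(6.6) - 0.7(1.2) = 4.8
Eq. 2: 1.35(6.6) = 8.9
Eq. 3: 0.9(6.6) - 1.0(0.7) = 5.2
Eq. 4: 1.25(6.6) + 1.4(1.2) + 0.5(4.4) = 12.1
Eq. 5: 1.3(6.6) + 1.6(4.4) + 0.5(0.7) = 16.0
Eq. 6: 1.3(6.6) + 0.7(0.7) + 0.7(4.4) = 12.2
Eq. 7: 1.25(6.6) + 1.7(1.7) + 0.5(4.4) = 13.3
The largest value is 16.0 kPa from combination 5.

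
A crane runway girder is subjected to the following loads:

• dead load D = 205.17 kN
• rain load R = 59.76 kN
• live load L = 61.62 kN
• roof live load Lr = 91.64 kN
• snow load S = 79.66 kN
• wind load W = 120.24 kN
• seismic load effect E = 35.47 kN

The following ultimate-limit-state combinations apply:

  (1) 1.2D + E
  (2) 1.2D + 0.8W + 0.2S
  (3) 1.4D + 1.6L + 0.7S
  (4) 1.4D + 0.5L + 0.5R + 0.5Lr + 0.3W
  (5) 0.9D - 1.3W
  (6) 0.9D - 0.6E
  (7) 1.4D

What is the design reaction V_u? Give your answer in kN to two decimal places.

441.59 kN

(1) 1.2(205.17) + 1.0(35.47) = 246.20 + 35.47 = 281.67
(2) 1.2(205.17) + 0.8(120.24) + 0.2(79.66) = 358.33
(3) 1.4(205.17) + 1.6(61.62) + 0.7(79.66) = 287.24 + 98.59 + 55.76 = 441.59
(4) 1.4(205.17) + 0.5(61.62) + 0.5(59.76) + 0.5(91.64) + 0.3(120.24) = 287.24 + 30.81 + 29.88 + 45.82 + 36.07 = 429.82
(5) 0.9(205.17) - 1.3(120.24) = 184.65 - 156.31 = 28.34
(6) 0.9(205.17) - 0.6(35.47) = 184.65 - 21.28 = 163.37
(7) 1.4(205.17) = 287.24
Maximum is from combination 3.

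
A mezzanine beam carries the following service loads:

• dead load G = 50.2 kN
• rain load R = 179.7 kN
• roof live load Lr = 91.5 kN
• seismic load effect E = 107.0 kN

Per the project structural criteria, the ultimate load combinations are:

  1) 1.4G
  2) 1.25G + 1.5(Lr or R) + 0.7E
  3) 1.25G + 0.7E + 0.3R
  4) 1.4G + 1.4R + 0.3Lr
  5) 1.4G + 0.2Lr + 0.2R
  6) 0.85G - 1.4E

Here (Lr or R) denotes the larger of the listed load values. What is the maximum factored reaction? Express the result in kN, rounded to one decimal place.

(Lr or R) → R = 179.7 kN.
1) 1.4(50.2) = 70.3
2) 1.25(50.2) + 1.5(179.7) + 0.7(107.0) = 407.2
3) 1.25(50.2) + 0.7(107.0) + 0.3(179.7) = 191.6
4) 1.4(50.2) + 1.4(179.7) + 0.3(91.5) = 349.3
5) 1.4(50.2) + 0.2(91.5) + 0.2(179.7) = 124.5
6) 0.85(50.2) - 1.4(107.0) = -107.1
Maximum is from combination 2.

407.2 kN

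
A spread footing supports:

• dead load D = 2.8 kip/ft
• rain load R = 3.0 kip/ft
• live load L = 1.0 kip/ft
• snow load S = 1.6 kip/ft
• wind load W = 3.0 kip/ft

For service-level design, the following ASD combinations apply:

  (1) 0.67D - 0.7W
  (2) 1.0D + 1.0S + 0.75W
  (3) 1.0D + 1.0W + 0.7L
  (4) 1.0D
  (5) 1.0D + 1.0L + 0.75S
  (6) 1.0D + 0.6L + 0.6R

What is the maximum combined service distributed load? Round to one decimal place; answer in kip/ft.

(1) 0.67(2.8) - 0.7(3.0) = -0.2
(2) 1.0(2.8) + 1.0(1.6) + 0.75(3.0) = 6.7
(3) 1.0(2.8) + 1.0(3.0) + 0.7(1.0) = 6.5
(4) 1.0(2.8) = 2.8
(5) 1.0(2.8) + 1.0(1.0) + 0.75(1.6) = 5.0
(6) 1.0(2.8) + 0.6(1.0) + 0.6(3.0) = 5.2
Maximum is from combination 2.

6.7 kip/ft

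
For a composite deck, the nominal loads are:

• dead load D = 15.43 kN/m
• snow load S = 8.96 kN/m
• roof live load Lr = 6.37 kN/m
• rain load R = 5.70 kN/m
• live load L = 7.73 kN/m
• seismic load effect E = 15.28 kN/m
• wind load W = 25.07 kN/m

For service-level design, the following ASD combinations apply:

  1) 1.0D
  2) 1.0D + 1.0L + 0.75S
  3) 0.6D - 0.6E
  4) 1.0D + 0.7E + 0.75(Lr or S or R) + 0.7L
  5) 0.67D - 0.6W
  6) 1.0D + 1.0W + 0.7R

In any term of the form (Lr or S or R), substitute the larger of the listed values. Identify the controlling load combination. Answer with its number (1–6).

Combination 6

(Lr or S or R) → S = 8.96 kN/m.
1) 1.0(15.43) = 15.43
2) 1.0(15.43) + 1.0(7.73) + 0.75(8.96) = 15.43 + 7.73 + 6.72 = 29.88
3) 0.6(15.43) - 0.6(15.28) = 9.26 - 9.17 = 0.09
4) 1.0(15.43) + 0.7(15.28) + 0.75(8.96) + 0.7(7.73) = 15.43 + 10.70 + 6.72 + 5.41 = 38.26
5) 0.67(15.43) - 0.6(25.07) = 10.34 - 15.04 = -4.70
6) 1.0(15.43) + 1.0(25.07) + 0.7(5.70) = 15.43 + 25.07 + 3.99 = 44.49
The largest value is 44.49 kN/m from combination 6.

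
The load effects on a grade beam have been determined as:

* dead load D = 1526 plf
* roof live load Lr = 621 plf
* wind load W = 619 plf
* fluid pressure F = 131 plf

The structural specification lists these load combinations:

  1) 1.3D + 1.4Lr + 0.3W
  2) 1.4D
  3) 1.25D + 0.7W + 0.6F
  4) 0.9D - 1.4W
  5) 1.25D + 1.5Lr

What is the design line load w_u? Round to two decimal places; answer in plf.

1) 1.3(1526) + 1.4(621) + 0.3(619) = 1983.80 + 869.40 + 185.70 = 3038.90
2) 1.4(1526) = 2136.40
3) 1.25(1526) + 0.7(619) + 0.6(131) = 1907.50 + 433.30 + 78.60 = 2419.40
4) 0.9(1526) - 1.4(619) = 1373.40 - 866.60 = 506.80
5) 1.25(1526) + 1.5(621) = 1907.50 + 931.50 = 2839.00
Combination 1 governs: w_u = 3038.90 plf.

3038.90 plf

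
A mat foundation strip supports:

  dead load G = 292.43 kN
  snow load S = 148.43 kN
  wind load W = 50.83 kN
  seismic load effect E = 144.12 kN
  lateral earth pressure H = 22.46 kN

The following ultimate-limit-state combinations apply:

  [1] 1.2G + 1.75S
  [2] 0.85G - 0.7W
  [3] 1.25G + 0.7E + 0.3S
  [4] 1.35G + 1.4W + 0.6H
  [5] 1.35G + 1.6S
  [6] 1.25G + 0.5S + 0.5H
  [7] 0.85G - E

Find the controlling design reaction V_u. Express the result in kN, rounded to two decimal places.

632.27 kN

[1] 1.2(292.43) + 1.75(148.43) = 350.92 + 259.75 = 610.67
[2] 0.85(292.43) - 0.7(50.83) = 212.98
[3] 1.25(292.43) + 0.7(144.12) + 0.3(148.43) = 365.54 + 100.88 + 44.53 = 510.95
[4] 1.35(292.43) + 1.4(50.83) + 0.6(22.46) = 394.78 + 71.16 + 13.48 = 479.42
[5] 1.35(292.43) + 1.6(148.43) = 394.78 + 237.49 = 632.27
[6] 1.25(292.43) + 0.5(148.43) + 0.5(22.46) = 450.98
[7] 0.85(292.43) - 1.0(144.12) = 248.57 - 144.12 = 104.45
Maximum is from combination 5.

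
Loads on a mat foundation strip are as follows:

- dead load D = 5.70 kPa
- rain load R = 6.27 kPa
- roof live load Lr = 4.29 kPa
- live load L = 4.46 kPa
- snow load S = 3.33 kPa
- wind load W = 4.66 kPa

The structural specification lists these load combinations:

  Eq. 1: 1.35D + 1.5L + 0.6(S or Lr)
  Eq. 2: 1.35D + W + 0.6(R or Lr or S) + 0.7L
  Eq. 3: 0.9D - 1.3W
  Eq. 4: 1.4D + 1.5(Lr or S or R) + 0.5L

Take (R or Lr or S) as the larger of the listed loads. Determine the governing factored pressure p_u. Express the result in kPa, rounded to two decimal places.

19.62 kPa

(S or Lr) → Lr = 4.29 kPa; (R or Lr or S) → R = 6.27 kPa; (Lr or S or R) → R = 6.27 kPa.
Eq. 1: 1.35(5.70) + 1.5(4.46) + 0.6(4.29) = 16.96
Eq. 2: 1.35(5.70) + 1.0(4.66) + 0.6(6.27) + 0.7(4.46) = 19.24
Eq. 3: 0.9(5.70) - 1.3(4.66) = -0.93
Eq. 4: 1.4(5.70) + 1.5(6.27) + 0.5(4.46) = 19.62
Maximum is from combination 4.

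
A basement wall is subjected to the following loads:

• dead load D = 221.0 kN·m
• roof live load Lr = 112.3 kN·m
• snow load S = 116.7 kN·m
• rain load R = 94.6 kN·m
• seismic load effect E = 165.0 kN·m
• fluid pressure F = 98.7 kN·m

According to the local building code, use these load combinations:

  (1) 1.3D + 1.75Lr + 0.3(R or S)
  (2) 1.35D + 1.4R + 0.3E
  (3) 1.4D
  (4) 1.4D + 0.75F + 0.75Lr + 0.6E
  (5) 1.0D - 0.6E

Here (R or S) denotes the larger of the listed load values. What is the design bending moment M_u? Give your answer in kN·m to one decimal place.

566.7 kN·m

(R or S) → S = 116.7 kN·m.
(1) 1.3(221.0) + 1.75(112.3) + 0.3(116.7) = 518.8
(2) 1.35(221.0) + 1.4(94.6) + 0.3(165.0) = 480.3
(3) 1.4(221.0) = 309.4
(4) 1.4(221.0) + 0.75(98.7) + 0.75(112.3) + 0.6(165.0) = 566.7
(5) 1.0(221.0) - 0.6(165.0) = 122.0
The controlling combination is 4, giving 566.7 kN·m.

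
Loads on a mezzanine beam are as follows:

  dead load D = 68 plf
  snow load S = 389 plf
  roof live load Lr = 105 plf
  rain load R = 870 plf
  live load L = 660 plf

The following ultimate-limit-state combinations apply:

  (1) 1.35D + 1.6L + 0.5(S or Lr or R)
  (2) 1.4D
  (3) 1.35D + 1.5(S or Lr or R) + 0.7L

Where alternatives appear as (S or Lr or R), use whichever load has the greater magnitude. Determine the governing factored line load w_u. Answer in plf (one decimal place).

1858.8 plf

(S or Lr or R) → R = 870 plf.
(1) 1.35(68) + 1.6(660) + 0.5(870) = 91.8 + 1056.0 + 435.0 = 1582.8
(2) 1.4(68) = 95.2
(3) 1.35(68) + 1.5(870) + 0.7(660) = 91.8 + 1305.0 + 462.0 = 1858.8
Maximum is from combination 3.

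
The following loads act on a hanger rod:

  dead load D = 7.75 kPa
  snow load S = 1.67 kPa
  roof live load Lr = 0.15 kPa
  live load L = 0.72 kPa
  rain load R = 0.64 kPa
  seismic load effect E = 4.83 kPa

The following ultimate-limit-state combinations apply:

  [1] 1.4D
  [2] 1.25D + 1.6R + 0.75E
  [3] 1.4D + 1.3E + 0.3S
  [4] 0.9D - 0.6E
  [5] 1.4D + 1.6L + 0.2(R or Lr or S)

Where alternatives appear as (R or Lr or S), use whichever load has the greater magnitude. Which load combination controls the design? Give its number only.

(R or Lr or S) → S = 1.67 kPa.
[1] 1.4(7.75) = 10.85
[2] 1.25(7.75) + 1.6(0.64) + 0.75(4.83) = 9.69 + 1.02 + 3.62 = 14.33
[3] 1.4(7.75) + 1.3(4.83) + 0.3(1.67) = 10.85 + 6.28 + 0.50 = 17.63
[4] 0.9(7.75) - 0.6(4.83) = 6.98 - 2.90 = 4.08
[5] 1.4(7.75) + 1.6(0.72) + 0.2(1.67) = 12.34
The largest value is 17.63 kPa from combination 3.

Combination 3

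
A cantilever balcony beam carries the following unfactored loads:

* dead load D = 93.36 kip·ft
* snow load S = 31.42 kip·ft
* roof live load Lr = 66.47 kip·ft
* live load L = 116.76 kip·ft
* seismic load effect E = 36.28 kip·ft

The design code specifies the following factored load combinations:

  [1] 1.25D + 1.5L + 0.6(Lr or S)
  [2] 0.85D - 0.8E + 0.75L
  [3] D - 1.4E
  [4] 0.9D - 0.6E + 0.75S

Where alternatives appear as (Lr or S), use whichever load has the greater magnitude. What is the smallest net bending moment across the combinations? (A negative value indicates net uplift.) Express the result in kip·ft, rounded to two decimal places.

(Lr or S) → Lr = 66.47 kip·ft.
[1] 1.25(93.36) + 1.5(116.76) + 0.6(66.47) = 331.72
[2] 0.85(93.36) - 0.8(36.28) + 0.75(116.76) = 137.90
[3] 1.0(93.36) - 1.4(36.28) = 42.57
[4] 0.9(93.36) - 0.6(36.28) + 0.75(31.42) = 85.82
Combination 3 gives the minimum: 42.57 kip·ft.

42.57 kip·ft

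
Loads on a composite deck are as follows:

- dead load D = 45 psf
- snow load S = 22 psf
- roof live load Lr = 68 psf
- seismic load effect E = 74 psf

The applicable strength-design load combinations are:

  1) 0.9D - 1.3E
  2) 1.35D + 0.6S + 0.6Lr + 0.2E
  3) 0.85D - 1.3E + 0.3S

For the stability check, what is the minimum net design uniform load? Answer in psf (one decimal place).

-55.7 psf

1) 0.9(45) - 1.3(74) = 40.5 - 96.2 = -55.7
2) 1.35(45) + 0.6(22) + 0.6(68) + 0.2(74) = 60.8 + 13.2 + 40.8 + 14.8 = 129.6
3) 0.85(45) - 1.3(74) + 0.3(22) = -51.4
Combination 1 gives the minimum: -55.7 psf.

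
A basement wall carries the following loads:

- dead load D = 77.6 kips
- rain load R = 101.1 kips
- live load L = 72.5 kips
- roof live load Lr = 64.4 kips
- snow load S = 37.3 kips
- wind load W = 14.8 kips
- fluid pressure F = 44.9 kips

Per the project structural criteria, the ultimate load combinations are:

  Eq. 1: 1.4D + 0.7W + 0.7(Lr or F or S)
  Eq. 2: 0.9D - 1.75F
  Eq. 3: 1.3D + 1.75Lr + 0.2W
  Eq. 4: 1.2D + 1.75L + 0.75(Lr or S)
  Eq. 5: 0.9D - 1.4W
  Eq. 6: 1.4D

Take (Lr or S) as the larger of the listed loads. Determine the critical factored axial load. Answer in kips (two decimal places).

(Lr or F or S) → Lr = 64.4 kips; (Lr or S) → Lr = 64.4 kips.
Eq. 1: 1.4(77.6) + 0.7(14.8) + 0.7(64.4) = 108.64 + 10.36 + 45.08 = 164.08
Eq. 2: 0.9(77.6) - 1.75(44.9) = 69.84 - 78.58 = -8.74
Eq. 3: 1.3(77.6) + 1.75(64.4) + 0.2(14.8) = 100.88 + 112.70 + 2.96 = 216.54
Eq. 4: 1.2(77.6) + 1.75(72.5) + 0.75(64.4) = 93.12 + 126.88 + 48.30 = 268.30
Eq. 5: 0.9(77.6) - 1.4(14.8) = 69.84 - 20.72 = 49.12
Eq. 6: 1.4(77.6) = 108.64
Maximum is from combination 4.

268.30 kips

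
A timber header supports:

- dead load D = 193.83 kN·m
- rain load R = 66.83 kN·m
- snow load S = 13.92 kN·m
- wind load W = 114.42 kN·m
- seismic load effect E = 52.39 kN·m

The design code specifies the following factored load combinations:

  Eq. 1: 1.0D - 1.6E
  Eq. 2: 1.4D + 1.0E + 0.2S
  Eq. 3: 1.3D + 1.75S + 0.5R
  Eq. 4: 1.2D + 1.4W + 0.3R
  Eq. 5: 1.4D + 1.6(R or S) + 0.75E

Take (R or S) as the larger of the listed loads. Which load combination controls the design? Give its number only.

Combination 5

(R or S) → R = 66.83 kN·m.
Eq. 1: 1.0(193.83) - 1.6(52.39) = 110.01
Eq. 2: 1.4(193.83) + 1.0(52.39) + 0.2(13.92) = 326.54
Eq. 3: 1.3(193.83) + 1.75(13.92) + 0.5(66.83) = 309.75
Eq. 4: 1.2(193.83) + 1.4(114.42) + 0.3(66.83) = 412.83
Eq. 5: 1.4(193.83) + 1.6(66.83) + 0.75(52.39) = 417.58
The largest value is 417.58 kN·m from combination 5.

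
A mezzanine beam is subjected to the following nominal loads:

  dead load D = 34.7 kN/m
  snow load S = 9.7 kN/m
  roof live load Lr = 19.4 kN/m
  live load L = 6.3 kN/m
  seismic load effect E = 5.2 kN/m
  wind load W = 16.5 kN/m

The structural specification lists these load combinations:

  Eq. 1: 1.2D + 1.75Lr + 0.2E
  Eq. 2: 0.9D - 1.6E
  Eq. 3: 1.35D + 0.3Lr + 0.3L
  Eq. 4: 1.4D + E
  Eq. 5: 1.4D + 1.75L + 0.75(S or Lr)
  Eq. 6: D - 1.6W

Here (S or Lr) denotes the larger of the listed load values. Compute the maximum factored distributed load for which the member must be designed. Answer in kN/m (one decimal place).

76.6 kN/m

(S or Lr) → Lr = 19.4 kN/m.
Eq. 1: 1.2(34.7) + 1.75(19.4) + 0.2(5.2) = 41.6 + 34.0 + 1.0 = 76.6
Eq. 2: 0.9(34.7) - 1.6(5.2) = 31.2 - 8.3 = 22.9
Eq. 3: 1.35(34.7) + 0.3(19.4) + 0.3(6.3) = 54.6
Eq. 4: 1.4(34.7) + 1.0(5.2) = 48.6 + 5.2 = 53.8
Eq. 5: 1.4(34.7) + 1.75(6.3) + 0.75(19.4) = 48.6 + 11.0 + 14.6 = 74.2
Eq. 6: 1.0(34.7) - 1.6(16.5) = 34.7 - 26.4 = 8.3
Combination 1 governs: w_u = 76.6 kN/m.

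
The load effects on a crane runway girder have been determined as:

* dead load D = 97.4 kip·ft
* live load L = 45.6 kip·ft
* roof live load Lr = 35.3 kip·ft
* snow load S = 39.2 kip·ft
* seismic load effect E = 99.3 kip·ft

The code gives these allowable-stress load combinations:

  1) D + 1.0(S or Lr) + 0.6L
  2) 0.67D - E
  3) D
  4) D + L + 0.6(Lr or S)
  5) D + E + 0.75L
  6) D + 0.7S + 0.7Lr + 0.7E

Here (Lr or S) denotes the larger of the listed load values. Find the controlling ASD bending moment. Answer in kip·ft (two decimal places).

230.90 kip·ft

(S or Lr) → S = 39.2 kip·ft; (Lr or S) → S = 39.2 kip·ft.
1) 1.0(97.4) + 1.0(39.2) + 0.6(45.6) = 163.96
2) 0.67(97.4) - 1.0(99.3) = -34.04
3) 1.0(97.4) = 97.40
4) 1.0(97.4) + 1.0(45.6) + 0.6(39.2) = 166.52
5) 1.0(97.4) + 1.0(99.3) + 0.75(45.6) = 230.90
6) 1.0(97.4) + 0.7(39.2) + 0.7(35.3) + 0.7(99.3) = 219.06
Maximum is from combination 5.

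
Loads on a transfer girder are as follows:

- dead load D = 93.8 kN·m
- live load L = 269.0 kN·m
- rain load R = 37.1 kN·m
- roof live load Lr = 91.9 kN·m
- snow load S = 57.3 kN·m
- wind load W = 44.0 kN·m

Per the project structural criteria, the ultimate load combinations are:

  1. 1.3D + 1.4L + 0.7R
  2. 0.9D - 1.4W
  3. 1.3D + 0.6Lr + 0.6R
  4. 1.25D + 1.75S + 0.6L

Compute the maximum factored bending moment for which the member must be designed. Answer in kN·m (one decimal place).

524.5 kN·m

1. 1.3(93.8) + 1.4(269.0) + 0.7(37.1) = 121.9 + 376.6 + 26.0 = 524.5
2. 0.9(93.8) - 1.4(44.0) = 84.4 - 61.6 = 22.8
3. 1.3(93.8) + 0.6(91.9) + 0.6(37.1) = 121.9 + 55.1 + 22.3 = 199.3
4. 1.25(93.8) + 1.75(57.3) + 0.6(269.0) = 378.9
The controlling combination is 1, giving 524.5 kN·m.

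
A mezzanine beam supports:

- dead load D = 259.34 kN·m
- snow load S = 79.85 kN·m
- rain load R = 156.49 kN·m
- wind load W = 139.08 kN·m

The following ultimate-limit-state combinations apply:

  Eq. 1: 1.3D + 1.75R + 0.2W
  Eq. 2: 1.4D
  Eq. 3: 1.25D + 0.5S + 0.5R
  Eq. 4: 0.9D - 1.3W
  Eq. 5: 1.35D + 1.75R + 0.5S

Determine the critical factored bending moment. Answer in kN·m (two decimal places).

663.89 kN·m

Eq. 1: 1.3(259.34) + 1.75(156.49) + 0.2(139.08) = 638.82
Eq. 2: 1.4(259.34) = 363.08
Eq. 3: 1.25(259.34) + 0.5(79.85) + 0.5(156.49) = 442.35
Eq. 4: 0.9(259.34) - 1.3(139.08) = 52.60
Eq. 5: 1.35(259.34) + 1.75(156.49) + 0.5(79.85) = 663.89
Combination 5 governs: M_u = 663.89 kN·m.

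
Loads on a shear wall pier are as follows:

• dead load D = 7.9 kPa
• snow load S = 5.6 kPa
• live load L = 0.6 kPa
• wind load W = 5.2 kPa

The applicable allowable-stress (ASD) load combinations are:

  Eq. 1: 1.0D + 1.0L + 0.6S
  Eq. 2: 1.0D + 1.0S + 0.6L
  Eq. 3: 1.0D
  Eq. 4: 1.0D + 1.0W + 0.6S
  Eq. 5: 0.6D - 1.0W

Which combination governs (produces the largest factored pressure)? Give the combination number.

Combination 4

Eq. 1: 1.0(7.9) + 1.0(0.6) + 0.6(5.6) = 7.9 + 0.6 + 3.4 = 11.9
Eq. 2: 1.0(7.9) + 1.0(5.6) + 0.6(0.6) = 7.9 + 5.6 + 0.4 = 13.9
Eq. 3: 1.0(7.9) = 7.9
Eq. 4: 1.0(7.9) + 1.0(5.2) + 0.6(5.6) = 7.9 + 5.2 + 3.4 = 16.5
Eq. 5: 0.6(7.9) - 1.0(5.2) = 4.7 - 5.2 = -0.5
The largest value is 16.5 kPa from combination 4.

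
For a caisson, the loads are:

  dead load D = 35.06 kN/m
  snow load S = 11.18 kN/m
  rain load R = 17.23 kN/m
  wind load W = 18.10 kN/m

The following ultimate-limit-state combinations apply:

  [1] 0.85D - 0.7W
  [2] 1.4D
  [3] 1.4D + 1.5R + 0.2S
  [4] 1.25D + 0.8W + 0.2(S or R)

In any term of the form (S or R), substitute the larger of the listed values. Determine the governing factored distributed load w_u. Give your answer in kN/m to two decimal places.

(S or R) → R = 17.23 kN/m.
[1] 0.85(35.06) - 0.7(18.10) = 29.80 - 12.67 = 17.13
[2] 1.4(35.06) = 49.08
[3] 1.4(35.06) + 1.5(17.23) + 0.2(11.18) = 49.08 + 25.85 + 2.24 = 77.17
[4] 1.25(35.06) + 0.8(18.10) + 0.2(17.23) = 61.75
Maximum is from combination 3.

77.17 kN/m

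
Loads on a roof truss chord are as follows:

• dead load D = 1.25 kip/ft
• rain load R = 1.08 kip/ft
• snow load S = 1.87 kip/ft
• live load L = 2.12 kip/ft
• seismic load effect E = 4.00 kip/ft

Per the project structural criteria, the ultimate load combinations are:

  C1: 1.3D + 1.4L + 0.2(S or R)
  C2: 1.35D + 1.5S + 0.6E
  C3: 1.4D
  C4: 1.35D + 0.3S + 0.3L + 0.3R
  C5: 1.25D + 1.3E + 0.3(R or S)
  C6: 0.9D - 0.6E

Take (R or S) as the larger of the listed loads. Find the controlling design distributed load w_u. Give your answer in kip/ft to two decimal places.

(S or R) → S = 1.87 kip/ft; (R or S) → S = 1.87 kip/ft.
C1: 1.3(1.25) + 1.4(2.12) + 0.2(1.87) = 1.63 + 2.97 + 0.37 = 4.97
C2: 1.35(1.25) + 1.5(1.87) + 0.6(4.00) = 6.89
C3: 1.4(1.25) = 1.75
C4: 1.35(1.25) + 0.3(1.87) + 0.3(2.12) + 0.3(1.08) = 1.69 + 0.56 + 0.64 + 0.32 = 3.21
C5: 1.25(1.25) + 1.3(4.00) + 0.3(1.87) = 1.56 + 5.20 + 0.56 = 7.32
C6: 0.9(1.25) - 0.6(4.00) = -1.28
Maximum is from combination 5.

7.32 kip/ft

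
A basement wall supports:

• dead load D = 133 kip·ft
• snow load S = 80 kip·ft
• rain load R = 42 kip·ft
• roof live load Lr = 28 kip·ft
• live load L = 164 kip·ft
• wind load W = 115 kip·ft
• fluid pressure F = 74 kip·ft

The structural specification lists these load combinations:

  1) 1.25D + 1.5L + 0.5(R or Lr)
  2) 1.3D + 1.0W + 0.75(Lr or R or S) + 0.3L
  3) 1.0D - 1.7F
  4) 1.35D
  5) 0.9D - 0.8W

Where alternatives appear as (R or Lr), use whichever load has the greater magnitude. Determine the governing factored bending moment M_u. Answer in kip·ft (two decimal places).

(R or Lr) → R = 42 kip·ft; (Lr or R or S) → S = 80 kip·ft.
1) 1.25(133) + 1.5(164) + 0.5(42) = 433.25
2) 1.3(133) + 1.0(115) + 0.75(80) + 0.3(164) = 397.10
3) 1.0(133) - 1.7(74) = 7.20
4) 1.35(133) = 179.55
5) 0.9(133) - 0.8(115) = 27.70
Combination 1 governs: M_u = 433.25 kip·ft.

433.25 kip·ft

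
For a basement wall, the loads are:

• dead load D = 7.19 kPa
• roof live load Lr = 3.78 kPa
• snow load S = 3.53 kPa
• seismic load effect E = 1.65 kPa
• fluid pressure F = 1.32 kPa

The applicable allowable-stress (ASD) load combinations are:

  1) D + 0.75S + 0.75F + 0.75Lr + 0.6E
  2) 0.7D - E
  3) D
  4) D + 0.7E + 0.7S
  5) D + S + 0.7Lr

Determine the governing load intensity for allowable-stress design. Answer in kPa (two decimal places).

14.65 kPa

1) 1.0(7.19) + 0.75(3.53) + 0.75(1.32) + 0.75(3.78) + 0.6(1.65) = 14.65
2) 0.7(7.19) - 1.0(1.65) = 5.03 - 1.65 = 3.38
3) 1.0(7.19) = 7.19
4) 1.0(7.19) + 0.7(1.65) + 0.7(3.53) = 7.19 + 1.16 + 2.47 = 10.82
5) 1.0(7.19) + 1.0(3.53) + 0.7(3.78) = 7.19 + 3.53 + 2.65 = 13.37
The controlling combination is 1, giving 14.65 kPa.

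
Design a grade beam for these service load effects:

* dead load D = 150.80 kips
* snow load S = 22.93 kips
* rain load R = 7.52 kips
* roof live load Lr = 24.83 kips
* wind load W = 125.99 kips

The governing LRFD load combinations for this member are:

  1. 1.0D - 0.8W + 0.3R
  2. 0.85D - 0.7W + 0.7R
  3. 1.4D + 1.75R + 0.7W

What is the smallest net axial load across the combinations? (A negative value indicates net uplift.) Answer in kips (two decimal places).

1. 1.0(150.80) - 0.8(125.99) + 0.3(7.52) = 52.26
2. 0.85(150.80) - 0.7(125.99) + 0.7(7.52) = 128.18 - 88.19 + 5.26 = 45.25
3. 1.4(150.80) + 1.75(7.52) + 0.7(125.99) = 211.12 + 13.16 + 88.19 = 312.47
Combination 2 gives the minimum: 45.25 kips.

45.25 kips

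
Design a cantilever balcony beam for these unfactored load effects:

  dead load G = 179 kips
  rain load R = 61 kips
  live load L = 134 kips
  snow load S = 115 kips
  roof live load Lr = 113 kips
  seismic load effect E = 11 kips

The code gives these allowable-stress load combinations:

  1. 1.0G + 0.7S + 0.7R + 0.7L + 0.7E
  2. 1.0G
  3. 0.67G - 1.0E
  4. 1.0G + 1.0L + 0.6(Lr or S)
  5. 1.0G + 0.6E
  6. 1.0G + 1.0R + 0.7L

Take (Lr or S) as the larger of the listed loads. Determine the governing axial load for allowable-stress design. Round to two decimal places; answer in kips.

(Lr or S) → S = 115 kips.
1. 1.0(179) + 0.7(115) + 0.7(61) + 0.7(134) + 0.7(11) = 403.70
2. 1.0(179) = 179.00
3. 0.67(179) - 1.0(11) = 108.93
4. 1.0(179) + 1.0(134) + 0.6(115) = 382.00
5. 1.0(179) + 0.6(11) = 185.60
6. 1.0(179) + 1.0(61) + 0.7(134) = 333.80
Combination 1 governs: P = 403.70 kips.

403.70 kips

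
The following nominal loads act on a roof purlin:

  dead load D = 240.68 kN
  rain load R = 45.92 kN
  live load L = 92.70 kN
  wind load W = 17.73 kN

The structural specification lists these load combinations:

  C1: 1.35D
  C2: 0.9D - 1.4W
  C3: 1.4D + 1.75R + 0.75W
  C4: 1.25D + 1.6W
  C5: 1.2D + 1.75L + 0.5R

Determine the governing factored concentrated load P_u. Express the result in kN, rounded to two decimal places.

C1: 1.35(240.68) = 324.92
C2: 0.9(240.68) - 1.4(17.73) = 216.61 - 24.82 = 191.79
C3: 1.4(240.68) + 1.75(45.92) + 0.75(17.73) = 336.95 + 80.36 + 13.30 = 430.61
C4: 1.25(240.68) + 1.6(17.73) = 300.85 + 28.37 = 329.22
C5: 1.2(240.68) + 1.75(92.70) + 0.5(45.92) = 474.00
The controlling combination is 5, giving 474.00 kN.

474.00 kN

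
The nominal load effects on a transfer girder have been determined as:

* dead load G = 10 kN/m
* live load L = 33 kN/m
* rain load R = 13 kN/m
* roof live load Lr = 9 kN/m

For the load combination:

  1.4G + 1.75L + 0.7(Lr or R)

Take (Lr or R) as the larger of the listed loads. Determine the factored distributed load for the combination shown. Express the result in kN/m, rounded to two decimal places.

(Lr or R) → R = 13 kN/m.
1.4(10) + 1.75(33) + 0.7(13) = 14.00 + 57.75 + 9.10 = 80.85
w_u = 80.85 kN/m.

80.85 kN/m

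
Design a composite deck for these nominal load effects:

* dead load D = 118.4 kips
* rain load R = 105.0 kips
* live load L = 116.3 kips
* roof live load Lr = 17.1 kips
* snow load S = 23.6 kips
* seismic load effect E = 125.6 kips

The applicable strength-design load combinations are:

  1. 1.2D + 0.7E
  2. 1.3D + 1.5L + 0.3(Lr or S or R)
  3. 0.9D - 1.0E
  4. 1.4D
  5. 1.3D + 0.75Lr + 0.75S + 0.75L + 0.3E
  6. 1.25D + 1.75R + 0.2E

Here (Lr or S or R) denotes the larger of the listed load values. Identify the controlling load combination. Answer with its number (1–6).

Combination 2

(Lr or S or R) → R = 105.0 kips.
1. 1.2(118.4) + 0.7(125.6) = 142.1 + 87.9 = 230.0
2. 1.3(118.4) + 1.5(116.3) + 0.3(105.0) = 153.9 + 174.5 + 31.5 = 359.9
3. 0.9(118.4) - 1.0(125.6) = 106.6 - 125.6 = -19.0
4. 1.4(118.4) = 165.8
5. 1.3(118.4) + 0.75(17.1) + 0.75(23.6) + 0.75(116.3) + 0.3(125.6) = 309.4
6. 1.25(118.4) + 1.75(105.0) + 0.2(125.6) = 148.0 + 183.8 + 25.1 = 356.9
The largest value is 359.9 kips from combination 2.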